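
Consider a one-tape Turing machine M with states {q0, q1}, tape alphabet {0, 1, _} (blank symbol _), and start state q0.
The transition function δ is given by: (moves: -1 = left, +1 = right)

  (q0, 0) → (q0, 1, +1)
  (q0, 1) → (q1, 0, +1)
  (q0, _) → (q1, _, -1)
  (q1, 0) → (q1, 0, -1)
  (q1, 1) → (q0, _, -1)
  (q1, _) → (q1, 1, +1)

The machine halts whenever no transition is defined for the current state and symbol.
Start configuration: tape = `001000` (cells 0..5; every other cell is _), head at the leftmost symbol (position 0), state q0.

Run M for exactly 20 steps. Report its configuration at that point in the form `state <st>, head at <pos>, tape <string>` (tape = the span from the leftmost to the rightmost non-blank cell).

state=q0 head=0 tape=__[0]01000   (q0,0)→(q0,1,+1)
state=q0 head=1 tape=__1[0]1000   (q0,0)→(q0,1,+1)
state=q0 head=2 tape=__11[1]000   (q0,1)→(q1,0,+1)
state=q1 head=3 tape=__110[0]00   (q1,0)→(q1,0,-1)
state=q1 head=2 tape=__11[0]000   (q1,0)→(q1,0,-1)
state=q1 head=1 tape=__1[1]0000   (q1,1)→(q0,_,-1)
state=q0 head=0 tape=__[1]_0000   (q0,1)→(q1,0,+1)
state=q1 head=1 tape=__0[_]0000   (q1,_)→(q1,1,+1)
state=q1 head=2 tape=__01[0]000   (q1,0)→(q1,0,-1)
state=q1 head=1 tape=__0[1]0000   (q1,1)→(q0,_,-1)
state=q0 head=0 tape=__[0]_0000   (q0,0)→(q0,1,+1)
state=q0 head=1 tape=__1[_]0000   (q0,_)→(q1,_,-1)
state=q1 head=0 tape=__[1]_0000   (q1,1)→(q0,_,-1)
state=q0 head=-1 tape=_[_]__0000   (q0,_)→(q1,_,-1)
state=q1 head=-2 tape=[_]___0000   (q1,_)→(q1,1,+1)
state=q1 head=-1 tape=1[_]__0000   (q1,_)→(q1,1,+1)
state=q1 head=0 tape=11[_]_0000   (q1,_)→(q1,1,+1)
state=q1 head=1 tape=111[_]0000   (q1,_)→(q1,1,+1)
state=q1 head=2 tape=1111[0]000   (q1,0)→(q1,0,-1)
state=q1 head=1 tape=111[1]0000   (q1,1)→(q0,_,-1)
state=q0 head=0 tape=11[1]_0000
After 20 steps: state q0, head at 0, tape 111_0000.

state q0, head at 0, tape 111_0000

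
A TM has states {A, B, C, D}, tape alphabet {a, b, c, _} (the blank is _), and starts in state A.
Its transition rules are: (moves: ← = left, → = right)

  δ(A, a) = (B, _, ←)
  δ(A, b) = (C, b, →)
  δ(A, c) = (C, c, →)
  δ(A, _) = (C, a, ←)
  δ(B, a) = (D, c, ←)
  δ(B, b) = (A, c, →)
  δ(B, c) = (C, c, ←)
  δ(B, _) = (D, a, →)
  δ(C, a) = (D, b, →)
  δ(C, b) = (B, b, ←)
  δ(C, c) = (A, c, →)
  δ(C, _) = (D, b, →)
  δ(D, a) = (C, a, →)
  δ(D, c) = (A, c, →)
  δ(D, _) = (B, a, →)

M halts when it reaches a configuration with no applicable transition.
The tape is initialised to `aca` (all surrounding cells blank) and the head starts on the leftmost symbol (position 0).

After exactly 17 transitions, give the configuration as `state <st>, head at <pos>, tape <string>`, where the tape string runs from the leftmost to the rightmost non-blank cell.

A | __[a]ca   read a → write _, move ←, go to B
B | _[_]_ca   read _ → write a, move →, go to D
D | _a[_]ca   read _ → write a, move →, go to B
B | _aa[c]a   read c → write c, move ←, go to C
C | _a[a]ca   read a → write b, move →, go to D
D | _ab[c]a   read c → write c, move →, go to A
A | _abc[a]   read a → write _, move ←, go to B
B | _ab[c]_   read c → write c, move ←, go to C
C | _a[b]c_   read b → write b, move ←, go to B
B | _[a]bc_   read a → write c, move ←, go to D
D | [_]cbc_   read _ → write a, move →, go to B
B | a[c]bc_   read c → write c, move ←, go to C
C | [a]cbc_   read a → write b, move →, go to D
D | b[c]bc_   read c → write c, move →, go to A
A | bc[b]c_   read b → write b, move →, go to C
C | bcb[c]_   read c → write c, move →, go to A
A | bcbc[_]   read _ → write a, move ←, go to C
C | bcb[c]a
After 17 steps: state C, head at 1, tape bcbca.

state C, head at 1, tape bcbca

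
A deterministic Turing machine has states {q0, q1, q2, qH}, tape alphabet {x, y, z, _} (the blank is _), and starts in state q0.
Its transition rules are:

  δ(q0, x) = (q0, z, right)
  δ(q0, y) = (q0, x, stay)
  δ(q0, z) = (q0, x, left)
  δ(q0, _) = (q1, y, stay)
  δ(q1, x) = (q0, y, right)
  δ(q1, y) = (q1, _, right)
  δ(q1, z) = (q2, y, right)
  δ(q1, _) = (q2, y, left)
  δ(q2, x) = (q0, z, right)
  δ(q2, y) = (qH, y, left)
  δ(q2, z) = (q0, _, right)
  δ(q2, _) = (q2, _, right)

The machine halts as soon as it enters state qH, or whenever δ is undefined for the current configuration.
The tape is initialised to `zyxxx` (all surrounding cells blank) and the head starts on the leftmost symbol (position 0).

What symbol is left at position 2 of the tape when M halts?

z

q0 | _[z]yxxx__   read z → write x, move left, go to q0
q0 | [_]xyxxx__   read _ → write y, move stay, go to q1
q1 | [y]xyxxx__   read y → write _, move right, go to q1
q1 | _[x]yxxx__   read x → write y, move right, go to q0
q0 | _y[y]xxx__   read y → write x, move stay, go to q0
q0 | _y[x]xxx__   read x → write z, move right, go to q0
q0 | _yz[x]xx__   read x → write z, move right, go to q0
q0 | _yzz[x]x__   read x → write z, move right, go to q0
q0 | _yzzz[x]__   read x → write z, move right, go to q0
q0 | _yzzzz[_]_   read _ → write y, move stay, go to q1
q1 | _yzzzz[y]_   read y → write _, move right, go to q1
q1 | _yzzzz_[_]   read _ → write y, move left, go to q2
q2 | _yzzzz[_]y   read _ → write _, move right, go to q2
q2 | _yzzzz_[y]   read y → write y, move left, go to qH
qH | _yzzzz[_]y
Cell 2 holds z when M halts.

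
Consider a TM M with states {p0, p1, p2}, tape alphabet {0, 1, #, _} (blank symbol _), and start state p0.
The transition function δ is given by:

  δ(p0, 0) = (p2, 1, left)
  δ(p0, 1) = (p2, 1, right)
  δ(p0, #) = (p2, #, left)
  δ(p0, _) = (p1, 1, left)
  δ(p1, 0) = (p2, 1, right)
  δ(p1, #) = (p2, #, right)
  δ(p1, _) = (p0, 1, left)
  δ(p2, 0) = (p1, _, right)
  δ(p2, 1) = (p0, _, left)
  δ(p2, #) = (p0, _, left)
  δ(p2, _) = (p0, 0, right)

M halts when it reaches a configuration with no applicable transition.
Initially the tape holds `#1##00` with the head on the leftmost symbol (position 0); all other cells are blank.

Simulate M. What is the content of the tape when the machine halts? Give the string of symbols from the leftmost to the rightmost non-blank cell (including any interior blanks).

#_#_10

state=p0 head=0 tape=_[#]1##00   (p0,#)→(p2,#,left)
state=p2 head=-1 tape=[_]#1##00   (p2,_)→(p0,0,right)
state=p0 head=0 tape=0[#]1##00   (p0,#)→(p2,#,left)
state=p2 head=-1 tape=[0]#1##00   (p2,0)→(p1,_,right)
state=p1 head=0 tape=_[#]1##00   (p1,#)→(p2,#,right)
state=p2 head=1 tape=_#[1]##00   (p2,1)→(p0,_,left)
state=p0 head=0 tape=_[#]_##00   (p0,#)→(p2,#,left)
state=p2 head=-1 tape=[_]#_##00   (p2,_)→(p0,0,right)
state=p0 head=0 tape=0[#]_##00   (p0,#)→(p2,#,left)
state=p2 head=-1 tape=[0]#_##00   (p2,0)→(p1,_,right)
state=p1 head=0 tape=_[#]_##00   (p1,#)→(p2,#,right)
state=p2 head=1 tape=_#[_]##00   (p2,_)→(p0,0,right)
state=p0 head=2 tape=_#0[#]#00   (p0,#)→(p2,#,left)
state=p2 head=1 tape=_#[0]##00   (p2,0)→(p1,_,right)
state=p1 head=2 tape=_#_[#]#00   (p1,#)→(p2,#,right)
state=p2 head=3 tape=_#_#[#]00   (p2,#)→(p0,_,left)
state=p0 head=2 tape=_#_[#]_00   (p0,#)→(p2,#,left)
state=p2 head=1 tape=_#[_]#_00   (p2,_)→(p0,0,right)
state=p0 head=2 tape=_#0[#]_00   (p0,#)→(p2,#,left)
state=p2 head=1 tape=_#[0]#_00   (p2,0)→(p1,_,right)
state=p1 head=2 tape=_#_[#]_00   (p1,#)→(p2,#,right)
state=p2 head=3 tape=_#_#[_]00   (p2,_)→(p0,0,right)
state=p0 head=4 tape=_#_#0[0]0   (p0,0)→(p2,1,left)
state=p2 head=3 tape=_#_#[0]10   (p2,0)→(p1,_,right)
state=p1 head=4 tape=_#_#_[1]0
The non-blank tape span at halt is #_#_10.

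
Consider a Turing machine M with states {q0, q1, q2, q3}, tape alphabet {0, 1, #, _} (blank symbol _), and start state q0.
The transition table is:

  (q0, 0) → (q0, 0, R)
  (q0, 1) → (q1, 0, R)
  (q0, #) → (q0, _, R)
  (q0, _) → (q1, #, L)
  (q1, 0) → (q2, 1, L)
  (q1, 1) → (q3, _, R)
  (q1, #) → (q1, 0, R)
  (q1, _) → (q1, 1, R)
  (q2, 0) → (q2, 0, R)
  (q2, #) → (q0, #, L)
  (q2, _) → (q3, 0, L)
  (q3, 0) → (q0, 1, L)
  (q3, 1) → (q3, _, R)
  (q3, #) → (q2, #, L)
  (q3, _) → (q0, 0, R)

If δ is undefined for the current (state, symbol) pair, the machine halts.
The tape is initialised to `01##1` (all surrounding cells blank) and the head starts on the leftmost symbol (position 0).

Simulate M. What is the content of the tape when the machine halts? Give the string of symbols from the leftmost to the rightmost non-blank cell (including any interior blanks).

000011#

q0 | [0]1##1__   read 0 → write 0, move R, go to q0
q0 | 0[1]##1__   read 1 → write 0, move R, go to q1
q1 | 00[#]#1__   read # → write 0, move R, go to q1
q1 | 000[#]1__   read # → write 0, move R, go to q1
q1 | 0000[1]__   read 1 → write _, move R, go to q3
q3 | 0000_[_]_   read _ → write 0, move R, go to q0
q0 | 0000_0[_]   read _ → write #, move L, go to q1
q1 | 0000_[0]#   read 0 → write 1, move L, go to q2
q2 | 0000[_]1#   read _ → write 0, move L, go to q3
q3 | 000[0]01#   read 0 → write 1, move L, go to q0
q0 | 00[0]101#   read 0 → write 0, move R, go to q0
q0 | 000[1]01#   read 1 → write 0, move R, go to q1
q1 | 0000[0]1#   read 0 → write 1, move L, go to q2
q2 | 000[0]11#   read 0 → write 0, move R, go to q2
q2 | 0000[1]1#
The non-blank tape span at halt is 000011#.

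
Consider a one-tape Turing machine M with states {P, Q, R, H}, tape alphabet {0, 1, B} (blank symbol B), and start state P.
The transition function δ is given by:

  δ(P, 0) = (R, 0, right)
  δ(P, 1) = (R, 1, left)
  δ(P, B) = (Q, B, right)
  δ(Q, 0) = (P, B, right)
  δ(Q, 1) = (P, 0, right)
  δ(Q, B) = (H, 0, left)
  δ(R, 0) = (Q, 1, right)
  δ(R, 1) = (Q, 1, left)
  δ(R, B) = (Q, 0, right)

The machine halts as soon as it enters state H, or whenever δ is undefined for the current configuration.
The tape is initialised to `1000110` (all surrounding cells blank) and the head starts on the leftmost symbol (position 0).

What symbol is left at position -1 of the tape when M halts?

P | B[1]000110BB   read 1 → write 1, move left, go to R
R | [B]1000110BB   read B → write 0, move right, go to Q
Q | 0[1]000110BB   read 1 → write 0, move right, go to P
P | 00[0]00110BB   read 0 → write 0, move right, go to R
R | 000[0]0110BB   read 0 → write 1, move right, go to Q
Q | 0001[0]110BB   read 0 → write B, move right, go to P
P | 0001B[1]10BB   read 1 → write 1, move left, go to R
R | 0001[B]110BB   read B → write 0, move right, go to Q
Q | 00010[1]10BB   read 1 → write 0, move right, go to P
P | 000100[1]0BB   read 1 → write 1, move left, go to R
R | 00010[0]10BB   read 0 → write 1, move right, go to Q
Q | 000101[1]0BB   read 1 → write 0, move right, go to P
P | 0001010[0]BB   read 0 → write 0, move right, go to R
R | 00010100[B]B   read B → write 0, move right, go to Q
Q | 000101000[B]   read B → write 0, move left, go to H
H | 00010100[0]0
Cell -1 holds 0 when M halts.

0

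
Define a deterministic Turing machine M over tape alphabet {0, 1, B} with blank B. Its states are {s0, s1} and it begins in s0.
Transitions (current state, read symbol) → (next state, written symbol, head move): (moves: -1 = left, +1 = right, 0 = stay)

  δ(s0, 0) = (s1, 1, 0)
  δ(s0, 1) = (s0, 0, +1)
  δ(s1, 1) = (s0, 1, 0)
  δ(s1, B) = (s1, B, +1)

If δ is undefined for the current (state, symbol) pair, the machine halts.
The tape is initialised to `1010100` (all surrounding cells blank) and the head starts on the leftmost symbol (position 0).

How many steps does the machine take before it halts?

15

s0 | [1]010100B   read 1 → write 0, move +1, go to s0
s0 | 0[0]10100B   read 0 → write 1, move 0, go to s1
s1 | 0[1]10100B   read 1 → write 1, move 0, go to s0
s0 | 0[1]10100B   read 1 → write 0, move +1, go to s0
s0 | 00[1]0100B   read 1 → write 0, move +1, go to s0
s0 | 000[0]100B   read 0 → write 1, move 0, go to s1
s1 | 000[1]100B   read 1 → write 1, move 0, go to s0
s0 | 000[1]100B   read 1 → write 0, move +1, go to s0
s0 | 0000[1]00B   read 1 → write 0, move +1, go to s0
s0 | 00000[0]0B   read 0 → write 1, move 0, go to s1
s1 | 00000[1]0B   read 1 → write 1, move 0, go to s0
s0 | 00000[1]0B   read 1 → write 0, move +1, go to s0
s0 | 000000[0]B   read 0 → write 1, move 0, go to s1
s1 | 000000[1]B   read 1 → write 1, move 0, go to s0
s0 | 000000[1]B   read 1 → write 0, move +1, go to s0
s0 | 0000000[B]
M halts after 15 transitions.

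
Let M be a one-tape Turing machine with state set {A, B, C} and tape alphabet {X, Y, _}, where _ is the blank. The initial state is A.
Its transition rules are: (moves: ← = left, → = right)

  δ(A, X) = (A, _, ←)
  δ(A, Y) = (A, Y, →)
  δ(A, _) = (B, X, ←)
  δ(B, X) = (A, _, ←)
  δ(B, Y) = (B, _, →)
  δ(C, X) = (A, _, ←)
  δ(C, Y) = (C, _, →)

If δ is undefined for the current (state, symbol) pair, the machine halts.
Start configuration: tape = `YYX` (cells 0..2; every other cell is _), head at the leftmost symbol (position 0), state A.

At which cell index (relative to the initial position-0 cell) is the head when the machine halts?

-1

A | _[Y]YX   read Y → write Y, move →, go to A
A | _Y[Y]X   read Y → write Y, move →, go to A
A | _YY[X]   read X → write _, move ←, go to A
A | _Y[Y]_   read Y → write Y, move →, go to A
A | _YY[_]   read _ → write X, move ←, go to B
B | _Y[Y]X   read Y → write _, move →, go to B
B | _Y_[X]   read X → write _, move ←, go to A
A | _Y[_]_   read _ → write X, move ←, go to B
B | _[Y]X_   read Y → write _, move →, go to B
B | __[X]_   read X → write _, move ←, go to A
A | _[_]__   read _ → write X, move ←, go to B
B | [_]X__
At halt the head is at cell -1.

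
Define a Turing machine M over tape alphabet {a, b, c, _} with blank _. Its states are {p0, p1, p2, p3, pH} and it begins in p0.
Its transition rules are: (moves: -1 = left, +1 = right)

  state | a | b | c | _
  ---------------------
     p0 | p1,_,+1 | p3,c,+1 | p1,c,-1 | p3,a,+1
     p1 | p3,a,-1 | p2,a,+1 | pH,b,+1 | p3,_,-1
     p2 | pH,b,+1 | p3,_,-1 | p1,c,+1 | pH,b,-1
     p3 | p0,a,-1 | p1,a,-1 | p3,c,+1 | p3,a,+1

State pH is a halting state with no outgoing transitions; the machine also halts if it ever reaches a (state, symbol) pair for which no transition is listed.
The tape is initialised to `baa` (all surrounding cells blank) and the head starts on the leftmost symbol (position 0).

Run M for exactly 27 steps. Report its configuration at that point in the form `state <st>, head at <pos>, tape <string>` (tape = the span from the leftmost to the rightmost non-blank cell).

p0 | ___[b]aa   read b → write c, move +1, go to p3
p3 | ___c[a]a   read a → write a, move -1, go to p0
p0 | ___[c]aa   read c → write c, move -1, go to p1
p1 | __[_]caa   read _ → write _, move -1, go to p3
p3 | _[_]_caa   read _ → write a, move +1, go to p3
p3 | _a[_]caa   read _ → write a, move +1, go to p3
p3 | _aa[c]aa   read c → write c, move +1, go to p3
p3 | _aac[a]a   read a → write a, move -1, go to p0
p0 | _aa[c]aa   read c → write c, move -1, go to p1
p1 | _a[a]caa   read a → write a, move -1, go to p3
p3 | _[a]acaa   read a → write a, move -1, go to p0
p0 | [_]aacaa   read _ → write a, move +1, go to p3
p3 | a[a]acaa   read a → write a, move -1, go to p0
p0 | [a]aacaa   read a → write _, move +1, go to p1
p1 | _[a]acaa   read a → write a, move -1, go to p3
p3 | [_]aacaa   read _ → write a, move +1, go to p3
p3 | a[a]acaa   read a → write a, move -1, go to p0
p0 | [a]aacaa   read a → write _, move +1, go to p1
p1 | _[a]acaa   read a → write a, move -1, go to p3
p3 | [_]aacaa   read _ → write a, move +1, go to p3
p3 | a[a]acaa   read a → write a, move -1, go to p0
p0 | [a]aacaa   read a → write _, move +1, go to p1
p1 | _[a]acaa   read a → write a, move -1, go to p3
p3 | [_]aacaa   read _ → write a, move +1, go to p3
p3 | a[a]acaa   read a → write a, move -1, go to p0
p0 | [a]aacaa   read a → write _, move +1, go to p1
p1 | _[a]acaa   read a → write a, move -1, go to p3
p3 | [_]aacaa
After 27 steps: state p3, head at -3, tape aacaa.

state p3, head at -3, tape aacaa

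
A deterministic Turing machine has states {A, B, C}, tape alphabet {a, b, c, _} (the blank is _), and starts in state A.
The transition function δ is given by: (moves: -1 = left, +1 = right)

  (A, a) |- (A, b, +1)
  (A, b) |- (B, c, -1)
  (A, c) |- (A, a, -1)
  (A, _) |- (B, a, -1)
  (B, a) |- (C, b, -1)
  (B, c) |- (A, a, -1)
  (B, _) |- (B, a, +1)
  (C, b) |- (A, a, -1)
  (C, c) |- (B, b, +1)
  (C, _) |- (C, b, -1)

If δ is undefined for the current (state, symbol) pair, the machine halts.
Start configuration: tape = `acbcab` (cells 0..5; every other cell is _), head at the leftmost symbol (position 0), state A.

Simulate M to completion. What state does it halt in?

state=A head=0 tape=_[a]cbcab   (A,a)→(A,b,+1)
state=A head=1 tape=_b[c]bcab   (A,c)→(A,a,-1)
state=A head=0 tape=_[b]abcab   (A,b)→(B,c,-1)
state=B head=-1 tape=[_]cabcab   (B,_)→(B,a,+1)
state=B head=0 tape=a[c]abcab   (B,c)→(A,a,-1)
state=A head=-1 tape=[a]aabcab   (A,a)→(A,b,+1)
state=A head=0 tape=b[a]abcab   (A,a)→(A,b,+1)
state=A head=1 tape=bb[a]bcab   (A,a)→(A,b,+1)
state=A head=2 tape=bbb[b]cab   (A,b)→(B,c,-1)
state=B head=1 tape=bb[b]ccab
No transition is defined for (B, b); M halts in state B.

B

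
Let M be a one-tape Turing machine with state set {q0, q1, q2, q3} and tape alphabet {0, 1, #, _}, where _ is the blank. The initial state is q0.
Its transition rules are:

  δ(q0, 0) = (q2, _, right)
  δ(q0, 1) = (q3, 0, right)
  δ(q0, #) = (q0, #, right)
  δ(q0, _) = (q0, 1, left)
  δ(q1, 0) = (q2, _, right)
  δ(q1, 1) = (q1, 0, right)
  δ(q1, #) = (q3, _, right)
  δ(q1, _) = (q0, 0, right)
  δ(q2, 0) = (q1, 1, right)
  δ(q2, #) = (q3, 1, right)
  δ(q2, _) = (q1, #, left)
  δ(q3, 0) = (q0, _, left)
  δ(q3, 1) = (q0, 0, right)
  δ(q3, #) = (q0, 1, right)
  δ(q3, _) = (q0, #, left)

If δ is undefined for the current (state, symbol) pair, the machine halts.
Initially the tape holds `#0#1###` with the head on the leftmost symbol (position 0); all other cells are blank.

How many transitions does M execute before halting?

state=q0 head=0 tape=[#]0#1###_____   (q0,#)→(q0,#,right)
state=q0 head=1 tape=#[0]#1###_____   (q0,0)→(q2,_,right)
state=q2 head=2 tape=#_[#]1###_____   (q2,#)→(q3,1,right)
state=q3 head=3 tape=#_1[1]###_____   (q3,1)→(q0,0,right)
state=q0 head=4 tape=#_10[#]##_____   (q0,#)→(q0,#,right)
state=q0 head=5 tape=#_10#[#]#_____   (q0,#)→(q0,#,right)
state=q0 head=6 tape=#_10##[#]_____   (q0,#)→(q0,#,right)
state=q0 head=7 tape=#_10###[_]____   (q0,_)→(q0,1,left)
state=q0 head=6 tape=#_10##[#]1____   (q0,#)→(q0,#,right)
state=q0 head=7 tape=#_10###[1]____   (q0,1)→(q3,0,right)
state=q3 head=8 tape=#_10###0[_]___   (q3,_)→(q0,#,left)
state=q0 head=7 tape=#_10###[0]#___   (q0,0)→(q2,_,right)
state=q2 head=8 tape=#_10###_[#]___   (q2,#)→(q3,1,right)
state=q3 head=9 tape=#_10###_1[_]__   (q3,_)→(q0,#,left)
state=q0 head=8 tape=#_10###_[1]#__   (q0,1)→(q3,0,right)
state=q3 head=9 tape=#_10###_0[#]__   (q3,#)→(q0,1,right)
state=q0 head=10 tape=#_10###_01[_]_   (q0,_)→(q0,1,left)
state=q0 head=9 tape=#_10###_0[1]1_   (q0,1)→(q3,0,right)
state=q3 head=10 tape=#_10###_00[1]_   (q3,1)→(q0,0,right)
state=q0 head=11 tape=#_10###_000[_]   (q0,_)→(q0,1,left)
state=q0 head=10 tape=#_10###_00[0]1   (q0,0)→(q2,_,right)
state=q2 head=11 tape=#_10###_00_[1]
M halts after 21 transitions.

21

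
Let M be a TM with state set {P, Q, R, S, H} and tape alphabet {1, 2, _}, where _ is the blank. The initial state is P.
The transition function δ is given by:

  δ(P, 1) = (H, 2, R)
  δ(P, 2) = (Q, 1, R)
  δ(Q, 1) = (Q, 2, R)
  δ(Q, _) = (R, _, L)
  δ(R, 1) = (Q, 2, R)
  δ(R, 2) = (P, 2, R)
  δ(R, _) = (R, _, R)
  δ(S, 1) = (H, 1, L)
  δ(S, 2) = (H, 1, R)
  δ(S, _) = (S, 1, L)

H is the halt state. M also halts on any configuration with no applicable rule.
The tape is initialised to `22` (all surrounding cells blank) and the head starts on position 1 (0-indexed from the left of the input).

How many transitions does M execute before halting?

state=P head=1 tape=2[2]_   (P,2)→(Q,1,R)
state=Q head=2 tape=21[_]   (Q,_)→(R,_,L)
state=R head=1 tape=2[1]_   (R,1)→(Q,2,R)
state=Q head=2 tape=22[_]   (Q,_)→(R,_,L)
state=R head=1 tape=2[2]_   (R,2)→(P,2,R)
state=P head=2 tape=22[_]
M halts after 5 transitions.

5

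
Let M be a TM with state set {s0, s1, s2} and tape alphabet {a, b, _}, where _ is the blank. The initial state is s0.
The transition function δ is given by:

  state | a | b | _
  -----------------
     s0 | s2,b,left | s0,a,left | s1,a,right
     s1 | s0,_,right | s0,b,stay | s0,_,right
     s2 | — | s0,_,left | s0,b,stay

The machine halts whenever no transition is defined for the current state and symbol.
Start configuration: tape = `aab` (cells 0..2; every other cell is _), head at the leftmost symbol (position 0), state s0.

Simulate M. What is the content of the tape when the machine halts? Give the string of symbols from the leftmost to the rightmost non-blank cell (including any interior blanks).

s0 | __[a]ab   read a → write b, move left, go to s2
s2 | _[_]bab   read _ → write b, move stay, go to s0
s0 | _[b]bab   read b → write a, move left, go to s0
s0 | [_]abab   read _ → write a, move right, go to s1
s1 | a[a]bab   read a → write _, move right, go to s0
s0 | a_[b]ab   read b → write a, move left, go to s0
s0 | a[_]aab   read _ → write a, move right, go to s1
s1 | aa[a]ab   read a → write _, move right, go to s0
s0 | aa_[a]b   read a → write b, move left, go to s2
s2 | aa[_]bb   read _ → write b, move stay, go to s0
s0 | aa[b]bb   read b → write a, move left, go to s0
s0 | a[a]abb   read a → write b, move left, go to s2
s2 | [a]babb
The non-blank tape span at halt is ababb.

ababb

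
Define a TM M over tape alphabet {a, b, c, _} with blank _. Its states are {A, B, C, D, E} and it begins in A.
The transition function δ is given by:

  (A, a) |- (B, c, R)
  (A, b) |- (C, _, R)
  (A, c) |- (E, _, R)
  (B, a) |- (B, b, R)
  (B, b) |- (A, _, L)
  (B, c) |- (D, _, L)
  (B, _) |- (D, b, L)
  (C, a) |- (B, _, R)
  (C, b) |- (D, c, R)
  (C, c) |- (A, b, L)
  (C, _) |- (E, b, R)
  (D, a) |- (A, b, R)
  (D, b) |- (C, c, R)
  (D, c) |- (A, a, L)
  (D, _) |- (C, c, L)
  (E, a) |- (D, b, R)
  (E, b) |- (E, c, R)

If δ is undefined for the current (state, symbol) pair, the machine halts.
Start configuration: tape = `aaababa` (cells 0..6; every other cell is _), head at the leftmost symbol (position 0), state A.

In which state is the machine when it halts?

E

state=A head=0 tape=[a]aababa___   (A,a)→(B,c,R)
state=B head=1 tape=c[a]ababa___   (B,a)→(B,b,R)
state=B head=2 tape=cb[a]baba___   (B,a)→(B,b,R)
state=B head=3 tape=cbb[b]aba___   (B,b)→(A,_,L)
state=A head=2 tape=cb[b]_aba___   (A,b)→(C,_,R)
state=C head=3 tape=cb_[_]aba___   (C,_)→(E,b,R)
state=E head=4 tape=cb_b[a]ba___   (E,a)→(D,b,R)
state=D head=5 tape=cb_bb[b]a___   (D,b)→(C,c,R)
state=C head=6 tape=cb_bbc[a]___   (C,a)→(B,_,R)
state=B head=7 tape=cb_bbc_[_]__   (B,_)→(D,b,L)
state=D head=6 tape=cb_bbc[_]b__   (D,_)→(C,c,L)
state=C head=5 tape=cb_bb[c]cb__   (C,c)→(A,b,L)
state=A head=4 tape=cb_b[b]bcb__   (A,b)→(C,_,R)
state=C head=5 tape=cb_b_[b]cb__   (C,b)→(D,c,R)
state=D head=6 tape=cb_b_c[c]b__   (D,c)→(A,a,L)
state=A head=5 tape=cb_b_[c]ab__   (A,c)→(E,_,R)
state=E head=6 tape=cb_b__[a]b__   (E,a)→(D,b,R)
state=D head=7 tape=cb_b__b[b]__   (D,b)→(C,c,R)
state=C head=8 tape=cb_b__bc[_]_   (C,_)→(E,b,R)
state=E head=9 tape=cb_b__bcb[_]
No transition is defined for (E, _); M halts in state E.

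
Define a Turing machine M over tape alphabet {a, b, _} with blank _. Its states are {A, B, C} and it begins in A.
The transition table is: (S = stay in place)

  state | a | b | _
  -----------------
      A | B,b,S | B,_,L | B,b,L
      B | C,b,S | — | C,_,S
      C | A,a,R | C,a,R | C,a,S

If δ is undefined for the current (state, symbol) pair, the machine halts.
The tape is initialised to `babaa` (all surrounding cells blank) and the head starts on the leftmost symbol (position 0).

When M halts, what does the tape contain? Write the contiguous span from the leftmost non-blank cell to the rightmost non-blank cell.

A | _[b]abaa   read b → write _, move L, go to B
B | [_]_abaa   read _ → write _, move S, go to C
C | [_]_abaa   read _ → write a, move S, go to C
C | [a]_abaa   read a → write a, move R, go to A
A | a[_]abaa   read _ → write b, move L, go to B
B | [a]babaa   read a → write b, move S, go to C
C | [b]babaa   read b → write a, move R, go to C
C | a[b]abaa   read b → write a, move R, go to C
C | aa[a]baa   read a → write a, move R, go to A
A | aaa[b]aa   read b → write _, move L, go to B
B | aa[a]_aa   read a → write b, move S, go to C
C | aa[b]_aa   read b → write a, move R, go to C
C | aaa[_]aa   read _ → write a, move S, go to C
C | aaa[a]aa   read a → write a, move R, go to A
A | aaaa[a]a   read a → write b, move S, go to B
B | aaaa[b]a
The non-blank tape span at halt is aaaaba.

aaaaba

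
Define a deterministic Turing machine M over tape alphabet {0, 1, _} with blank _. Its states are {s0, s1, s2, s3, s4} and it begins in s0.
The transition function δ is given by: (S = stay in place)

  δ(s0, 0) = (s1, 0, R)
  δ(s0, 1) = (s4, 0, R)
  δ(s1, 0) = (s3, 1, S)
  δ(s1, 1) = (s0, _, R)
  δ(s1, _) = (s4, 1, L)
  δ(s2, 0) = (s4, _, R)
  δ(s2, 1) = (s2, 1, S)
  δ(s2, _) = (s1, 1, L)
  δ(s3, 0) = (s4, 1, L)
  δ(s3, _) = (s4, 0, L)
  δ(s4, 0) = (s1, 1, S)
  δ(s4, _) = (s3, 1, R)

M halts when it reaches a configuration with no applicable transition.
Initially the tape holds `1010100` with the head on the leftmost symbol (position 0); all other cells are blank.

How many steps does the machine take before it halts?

s0 | [1]010100___   read 1 → write 0, move R, go to s4
s4 | 0[0]10100___   read 0 → write 1, move S, go to s1
s1 | 0[1]10100___   read 1 → write _, move R, go to s0
s0 | 0_[1]0100___   read 1 → write 0, move R, go to s4
s4 | 0_0[0]100___   read 0 → write 1, move S, go to s1
s1 | 0_0[1]100___   read 1 → write _, move R, go to s0
s0 | 0_0_[1]00___   read 1 → write 0, move R, go to s4
s4 | 0_0_0[0]0___   read 0 → write 1, move S, go to s1
s1 | 0_0_0[1]0___   read 1 → write _, move R, go to s0
s0 | 0_0_0_[0]___   read 0 → write 0, move R, go to s1
s1 | 0_0_0_0[_]__   read _ → write 1, move L, go to s4
s4 | 0_0_0_[0]1__   read 0 → write 1, move S, go to s1
s1 | 0_0_0_[1]1__   read 1 → write _, move R, go to s0
s0 | 0_0_0__[1]__   read 1 → write 0, move R, go to s4
s4 | 0_0_0__0[_]_   read _ → write 1, move R, go to s3
s3 | 0_0_0__01[_]   read _ → write 0, move L, go to s4
s4 | 0_0_0__0[1]0
M halts after 16 transitions.

16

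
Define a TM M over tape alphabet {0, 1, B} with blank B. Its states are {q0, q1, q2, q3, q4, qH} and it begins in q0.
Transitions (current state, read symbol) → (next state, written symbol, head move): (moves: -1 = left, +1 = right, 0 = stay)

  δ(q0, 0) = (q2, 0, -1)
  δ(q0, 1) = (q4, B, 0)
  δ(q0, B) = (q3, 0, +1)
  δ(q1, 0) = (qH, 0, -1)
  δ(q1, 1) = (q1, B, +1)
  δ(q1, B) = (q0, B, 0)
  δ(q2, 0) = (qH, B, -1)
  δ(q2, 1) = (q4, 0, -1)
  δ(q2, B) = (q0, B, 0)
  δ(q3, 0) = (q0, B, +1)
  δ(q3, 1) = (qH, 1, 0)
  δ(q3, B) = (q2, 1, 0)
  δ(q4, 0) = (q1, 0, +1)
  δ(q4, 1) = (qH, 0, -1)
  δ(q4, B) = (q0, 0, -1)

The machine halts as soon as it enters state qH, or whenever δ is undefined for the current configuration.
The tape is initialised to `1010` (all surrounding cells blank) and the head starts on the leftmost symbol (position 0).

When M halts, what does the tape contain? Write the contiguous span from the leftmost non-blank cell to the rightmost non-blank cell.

q0 | B[1]010BB   read 1 → write B, move 0, go to q4
q4 | B[B]010BB   read B → write 0, move -1, go to q0
q0 | [B]0010BB   read B → write 0, move +1, go to q3
q3 | 0[0]010BB   read 0 → write B, move +1, go to q0
q0 | 0B[0]10BB   read 0 → write 0, move -1, go to q2
q2 | 0[B]010BB   read B → write B, move 0, go to q0
q0 | 0[B]010BB   read B → write 0, move +1, go to q3
q3 | 00[0]10BB   read 0 → write B, move +1, go to q0
q0 | 00B[1]0BB   read 1 → write B, move 0, go to q4
q4 | 00B[B]0BB   read B → write 0, move -1, go to q0
q0 | 00[B]00BB   read B → write 0, move +1, go to q3
q3 | 000[0]0BB   read 0 → write B, move +1, go to q0
q0 | 000B[0]BB   read 0 → write 0, move -1, go to q2
q2 | 000[B]0BB   read B → write B, move 0, go to q0
q0 | 000[B]0BB   read B → write 0, move +1, go to q3
q3 | 0000[0]BB   read 0 → write B, move +1, go to q0
q0 | 0000B[B]B   read B → write 0, move +1, go to q3
q3 | 0000B0[B]   read B → write 1, move 0, go to q2
q2 | 0000B0[1]   read 1 → write 0, move -1, go to q4
q4 | 0000B[0]0   read 0 → write 0, move +1, go to q1
q1 | 0000B0[0]   read 0 → write 0, move -1, go to qH
qH | 0000B[0]0
The non-blank tape span at halt is 0000B00.

0000B00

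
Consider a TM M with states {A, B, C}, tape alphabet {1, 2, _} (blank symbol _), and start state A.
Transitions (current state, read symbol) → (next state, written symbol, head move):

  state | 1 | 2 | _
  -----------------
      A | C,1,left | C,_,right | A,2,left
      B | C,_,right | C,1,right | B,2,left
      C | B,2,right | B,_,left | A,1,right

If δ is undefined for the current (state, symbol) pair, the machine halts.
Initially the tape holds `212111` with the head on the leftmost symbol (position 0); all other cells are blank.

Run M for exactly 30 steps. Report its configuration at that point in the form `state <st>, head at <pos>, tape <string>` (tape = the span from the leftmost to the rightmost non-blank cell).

state=A head=0 tape=[2]12111__   (A,2)→(C,_,right)
state=C head=1 tape=_[1]2111__   (C,1)→(B,2,right)
state=B head=2 tape=_2[2]111__   (B,2)→(C,1,right)
state=C head=3 tape=_21[1]11__   (C,1)→(B,2,right)
state=B head=4 tape=_212[1]1__   (B,1)→(C,_,right)
state=C head=5 tape=_212_[1]__   (C,1)→(B,2,right)
state=B head=6 tape=_212_2[_]_   (B,_)→(B,2,left)
state=B head=5 tape=_212_[2]2_   (B,2)→(C,1,right)
state=C head=6 tape=_212_1[2]_   (C,2)→(B,_,left)
state=B head=5 tape=_212_[1]__   (B,1)→(C,_,right)
state=C head=6 tape=_212__[_]_   (C,_)→(A,1,right)
state=A head=7 tape=_212__1[_]   (A,_)→(A,2,left)
state=A head=6 tape=_212__[1]2   (A,1)→(C,1,left)
state=C head=5 tape=_212_[_]12   (C,_)→(A,1,right)
state=A head=6 tape=_212_1[1]2   (A,1)→(C,1,left)
state=C head=5 tape=_212_[1]12   (C,1)→(B,2,right)
state=B head=6 tape=_212_2[1]2   (B,1)→(C,_,right)
state=C head=7 tape=_212_2_[2]   (C,2)→(B,_,left)
state=B head=6 tape=_212_2[_]_   (B,_)→(B,2,left)
state=B head=5 tape=_212_[2]2_   (B,2)→(C,1,right)
state=C head=6 tape=_212_1[2]_   (C,2)→(B,_,left)
state=B head=5 tape=_212_[1]__   (B,1)→(C,_,right)
state=C head=6 tape=_212__[_]_   (C,_)→(A,1,right)
state=A head=7 tape=_212__1[_]   (A,_)→(A,2,left)
state=A head=6 tape=_212__[1]2   (A,1)→(C,1,left)
state=C head=5 tape=_212_[_]12   (C,_)→(A,1,right)
state=A head=6 tape=_212_1[1]2   (A,1)→(C,1,left)
state=C head=5 tape=_212_[1]12   (C,1)→(B,2,right)
state=B head=6 tape=_212_2[1]2   (B,1)→(C,_,right)
state=C head=7 tape=_212_2_[2]   (C,2)→(B,_,left)
state=B head=6 tape=_212_2[_]_
After 30 steps: state B, head at 6, tape 212_2.

state B, head at 6, tape 212_2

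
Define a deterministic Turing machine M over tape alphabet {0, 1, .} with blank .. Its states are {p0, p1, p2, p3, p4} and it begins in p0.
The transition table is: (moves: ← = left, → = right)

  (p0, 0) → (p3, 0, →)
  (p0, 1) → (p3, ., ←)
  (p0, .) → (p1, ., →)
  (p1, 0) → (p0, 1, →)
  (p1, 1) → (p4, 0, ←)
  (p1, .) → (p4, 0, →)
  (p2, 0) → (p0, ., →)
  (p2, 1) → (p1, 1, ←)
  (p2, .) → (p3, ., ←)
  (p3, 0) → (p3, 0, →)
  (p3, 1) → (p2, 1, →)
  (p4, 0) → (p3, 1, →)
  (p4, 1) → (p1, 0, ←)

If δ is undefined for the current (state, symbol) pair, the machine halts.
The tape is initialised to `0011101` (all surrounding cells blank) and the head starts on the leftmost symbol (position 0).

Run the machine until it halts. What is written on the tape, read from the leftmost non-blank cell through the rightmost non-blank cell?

state=p0 head=0 tape=[0]011101   (p0,0)→(p3,0,→)
state=p3 head=1 tape=0[0]11101   (p3,0)→(p3,0,→)
state=p3 head=2 tape=00[1]1101   (p3,1)→(p2,1,→)
state=p2 head=3 tape=001[1]101   (p2,1)→(p1,1,←)
state=p1 head=2 tape=00[1]1101   (p1,1)→(p4,0,←)
state=p4 head=1 tape=0[0]01101   (p4,0)→(p3,1,→)
state=p3 head=2 tape=01[0]1101   (p3,0)→(p3,0,→)
state=p3 head=3 tape=010[1]101   (p3,1)→(p2,1,→)
state=p2 head=4 tape=0101[1]01   (p2,1)→(p1,1,←)
state=p1 head=3 tape=010[1]101   (p1,1)→(p4,0,←)
state=p4 head=2 tape=01[0]0101   (p4,0)→(p3,1,→)
state=p3 head=3 tape=011[0]101   (p3,0)→(p3,0,→)
state=p3 head=4 tape=0110[1]01   (p3,1)→(p2,1,→)
state=p2 head=5 tape=01101[0]1   (p2,0)→(p0,.,→)
state=p0 head=6 tape=01101.[1]   (p0,1)→(p3,.,←)
state=p3 head=5 tape=01101[.].
The non-blank tape span at halt is 01101.

01101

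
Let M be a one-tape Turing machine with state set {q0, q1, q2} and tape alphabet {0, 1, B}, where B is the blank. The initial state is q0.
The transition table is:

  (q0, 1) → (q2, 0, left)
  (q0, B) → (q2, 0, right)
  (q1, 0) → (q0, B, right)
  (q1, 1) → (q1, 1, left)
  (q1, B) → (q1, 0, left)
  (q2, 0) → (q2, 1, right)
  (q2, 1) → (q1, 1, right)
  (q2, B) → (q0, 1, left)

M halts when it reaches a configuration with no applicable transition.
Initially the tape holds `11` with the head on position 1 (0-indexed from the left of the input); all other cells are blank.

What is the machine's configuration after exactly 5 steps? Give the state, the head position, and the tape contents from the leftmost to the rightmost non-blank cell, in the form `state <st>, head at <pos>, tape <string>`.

state q0, head at 2, tape 1B01

q0 | 1[1]BB   read 1 → write 0, move left, go to q2
q2 | [1]0BB   read 1 → write 1, move right, go to q1
q1 | 1[0]BB   read 0 → write B, move right, go to q0
q0 | 1B[B]B   read B → write 0, move right, go to q2
q2 | 1B0[B]   read B → write 1, move left, go to q0
q0 | 1B[0]1
After 5 steps: state q0, head at 2, tape 1B01.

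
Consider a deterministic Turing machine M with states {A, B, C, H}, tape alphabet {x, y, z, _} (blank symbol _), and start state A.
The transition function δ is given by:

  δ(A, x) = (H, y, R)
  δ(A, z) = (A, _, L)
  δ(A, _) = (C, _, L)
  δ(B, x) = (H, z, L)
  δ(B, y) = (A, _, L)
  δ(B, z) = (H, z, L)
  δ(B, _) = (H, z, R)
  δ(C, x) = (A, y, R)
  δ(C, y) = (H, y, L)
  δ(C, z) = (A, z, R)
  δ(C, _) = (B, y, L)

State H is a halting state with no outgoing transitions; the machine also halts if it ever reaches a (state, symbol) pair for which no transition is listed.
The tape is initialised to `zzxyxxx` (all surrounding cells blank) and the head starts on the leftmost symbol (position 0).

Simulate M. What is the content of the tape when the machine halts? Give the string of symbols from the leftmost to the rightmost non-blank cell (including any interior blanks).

state=A head=0 tape=___[z]zxyxxx   (A,z)→(A,_,L)
state=A head=-1 tape=__[_]_zxyxxx   (A,_)→(C,_,L)
state=C head=-2 tape=_[_]__zxyxxx   (C,_)→(B,y,L)
state=B head=-3 tape=[_]y__zxyxxx   (B,_)→(H,z,R)
state=H head=-2 tape=z[y]__zxyxxx
The non-blank tape span at halt is zy__zxyxxx.

zy__zxyxxx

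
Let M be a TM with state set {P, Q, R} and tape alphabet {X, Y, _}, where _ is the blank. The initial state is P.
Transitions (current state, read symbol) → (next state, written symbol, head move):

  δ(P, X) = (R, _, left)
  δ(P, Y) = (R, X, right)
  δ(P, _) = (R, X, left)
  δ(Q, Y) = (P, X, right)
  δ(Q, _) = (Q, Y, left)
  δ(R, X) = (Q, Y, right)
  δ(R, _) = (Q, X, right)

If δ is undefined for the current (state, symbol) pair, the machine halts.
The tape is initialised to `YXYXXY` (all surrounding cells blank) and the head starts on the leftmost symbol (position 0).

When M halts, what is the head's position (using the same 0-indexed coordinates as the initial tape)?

state=P head=0 tape=[Y]XYXXY_   (P,Y)→(R,X,right)
state=R head=1 tape=X[X]YXXY_   (R,X)→(Q,Y,right)
state=Q head=2 tape=XY[Y]XXY_   (Q,Y)→(P,X,right)
state=P head=3 tape=XYX[X]XY_   (P,X)→(R,_,left)
state=R head=2 tape=XY[X]_XY_   (R,X)→(Q,Y,right)
state=Q head=3 tape=XYY[_]XY_   (Q,_)→(Q,Y,left)
state=Q head=2 tape=XY[Y]YXY_   (Q,Y)→(P,X,right)
state=P head=3 tape=XYX[Y]XY_   (P,Y)→(R,X,right)
state=R head=4 tape=XYXX[X]Y_   (R,X)→(Q,Y,right)
state=Q head=5 tape=XYXXY[Y]_   (Q,Y)→(P,X,right)
state=P head=6 tape=XYXXYX[_]   (P,_)→(R,X,left)
state=R head=5 tape=XYXXY[X]X   (R,X)→(Q,Y,right)
state=Q head=6 tape=XYXXYY[X]
At halt the head is at cell 6.

6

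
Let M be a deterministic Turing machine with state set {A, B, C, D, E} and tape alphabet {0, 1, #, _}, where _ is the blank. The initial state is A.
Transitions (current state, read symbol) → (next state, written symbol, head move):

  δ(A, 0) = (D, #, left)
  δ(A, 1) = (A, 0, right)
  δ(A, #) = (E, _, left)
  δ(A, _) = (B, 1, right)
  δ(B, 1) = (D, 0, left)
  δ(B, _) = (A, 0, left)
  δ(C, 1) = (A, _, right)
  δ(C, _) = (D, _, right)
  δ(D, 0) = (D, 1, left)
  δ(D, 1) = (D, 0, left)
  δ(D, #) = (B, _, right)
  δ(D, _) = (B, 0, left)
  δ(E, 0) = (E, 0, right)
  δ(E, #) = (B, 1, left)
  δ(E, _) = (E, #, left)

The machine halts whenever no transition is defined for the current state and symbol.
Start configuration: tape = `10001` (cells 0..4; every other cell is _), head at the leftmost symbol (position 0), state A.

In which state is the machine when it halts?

B

A | ___[1]0001   read 1 → write 0, move right, go to A
A | ___0[0]001   read 0 → write #, move left, go to D
D | ___[0]#001   read 0 → write 1, move left, go to D
D | __[_]1#001   read _ → write 0, move left, go to B
B | _[_]01#001   read _ → write 0, move left, go to A
A | [_]001#001   read _ → write 1, move right, go to B
B | 1[0]01#001
No transition is defined for (B, 0); M halts in state B.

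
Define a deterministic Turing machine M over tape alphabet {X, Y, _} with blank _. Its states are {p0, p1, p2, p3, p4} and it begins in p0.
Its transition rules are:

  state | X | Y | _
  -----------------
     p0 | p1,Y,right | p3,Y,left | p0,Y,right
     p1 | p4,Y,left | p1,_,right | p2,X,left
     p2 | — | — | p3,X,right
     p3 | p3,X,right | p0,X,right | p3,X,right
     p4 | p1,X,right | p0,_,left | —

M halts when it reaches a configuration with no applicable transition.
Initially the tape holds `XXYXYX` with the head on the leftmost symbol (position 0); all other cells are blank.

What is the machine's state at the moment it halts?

p0 | _[X]XYXYX   read X → write Y, move right, go to p1
p1 | _Y[X]YXYX   read X → write Y, move left, go to p4
p4 | _[Y]YYXYX   read Y → write _, move left, go to p0
p0 | [_]_YYXYX   read _ → write Y, move right, go to p0
p0 | Y[_]YYXYX   read _ → write Y, move right, go to p0
p0 | YY[Y]YXYX   read Y → write Y, move left, go to p3
p3 | Y[Y]YYXYX   read Y → write X, move right, go to p0
p0 | YX[Y]YXYX   read Y → write Y, move left, go to p3
p3 | Y[X]YYXYX   read X → write X, move right, go to p3
p3 | YX[Y]YXYX   read Y → write X, move right, go to p0
p0 | YXX[Y]XYX   read Y → write Y, move left, go to p3
p3 | YX[X]YXYX   read X → write X, move right, go to p3
p3 | YXX[Y]XYX   read Y → write X, move right, go to p0
p0 | YXXX[X]YX   read X → write Y, move right, go to p1
p1 | YXXXY[Y]X   read Y → write _, move right, go to p1
p1 | YXXXY_[X]   read X → write Y, move left, go to p4
p4 | YXXXY[_]Y
No transition is defined for (p4, _); M halts in state p4.

p4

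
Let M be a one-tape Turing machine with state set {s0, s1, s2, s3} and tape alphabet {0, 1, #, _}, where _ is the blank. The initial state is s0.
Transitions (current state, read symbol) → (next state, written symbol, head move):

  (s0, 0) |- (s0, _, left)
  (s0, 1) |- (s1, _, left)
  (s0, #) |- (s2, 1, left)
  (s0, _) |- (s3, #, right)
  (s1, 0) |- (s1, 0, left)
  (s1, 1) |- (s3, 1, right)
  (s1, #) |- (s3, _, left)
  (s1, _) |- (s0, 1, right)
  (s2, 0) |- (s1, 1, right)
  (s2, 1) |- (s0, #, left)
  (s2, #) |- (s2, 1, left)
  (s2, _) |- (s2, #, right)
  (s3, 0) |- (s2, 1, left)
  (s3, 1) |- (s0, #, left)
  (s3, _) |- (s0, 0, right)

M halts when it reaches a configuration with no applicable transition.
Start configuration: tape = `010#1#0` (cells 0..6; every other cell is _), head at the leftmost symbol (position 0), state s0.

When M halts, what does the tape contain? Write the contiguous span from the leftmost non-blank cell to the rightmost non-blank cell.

s0 | __[0]10#1#0   read 0 → write _, move left, go to s0
s0 | _[_]_10#1#0   read _ → write #, move right, go to s3
s3 | _#[_]10#1#0   read _ → write 0, move right, go to s0
s0 | _#0[1]0#1#0   read 1 → write _, move left, go to s1
s1 | _#[0]_0#1#0   read 0 → write 0, move left, go to s1
s1 | _[#]0_0#1#0   read # → write _, move left, go to s3
s3 | [_]_0_0#1#0   read _ → write 0, move right, go to s0
s0 | 0[_]0_0#1#0   read _ → write #, move right, go to s3
s3 | 0#[0]_0#1#0   read 0 → write 1, move left, go to s2
s2 | 0[#]1_0#1#0   read # → write 1, move left, go to s2
s2 | [0]11_0#1#0   read 0 → write 1, move right, go to s1
s1 | 1[1]1_0#1#0   read 1 → write 1, move right, go to s3
s3 | 11[1]_0#1#0   read 1 → write #, move left, go to s0
s0 | 1[1]#_0#1#0   read 1 → write _, move left, go to s1
s1 | [1]_#_0#1#0   read 1 → write 1, move right, go to s3
s3 | 1[_]#_0#1#0   read _ → write 0, move right, go to s0
s0 | 10[#]_0#1#0   read # → write 1, move left, go to s2
s2 | 1[0]1_0#1#0   read 0 → write 1, move right, go to s1
s1 | 11[1]_0#1#0   read 1 → write 1, move right, go to s3
s3 | 111[_]0#1#0   read _ → write 0, move right, go to s0
s0 | 1110[0]#1#0   read 0 → write _, move left, go to s0
s0 | 111[0]_#1#0   read 0 → write _, move left, go to s0
s0 | 11[1]__#1#0   read 1 → write _, move left, go to s1
s1 | 1[1]___#1#0   read 1 → write 1, move right, go to s3
s3 | 11[_]__#1#0   read _ → write 0, move right, go to s0
s0 | 110[_]_#1#0   read _ → write #, move right, go to s3
s3 | 110#[_]#1#0   read _ → write 0, move right, go to s0
s0 | 110#0[#]1#0   read # → write 1, move left, go to s2
s2 | 110#[0]11#0   read 0 → write 1, move right, go to s1
s1 | 110#1[1]1#0   read 1 → write 1, move right, go to s3
s3 | 110#11[1]#0   read 1 → write #, move left, go to s0
s0 | 110#1[1]##0   read 1 → write _, move left, go to s1
s1 | 110#[1]_##0   read 1 → write 1, move right, go to s3
s3 | 110#1[_]##0   read _ → write 0, move right, go to s0
s0 | 110#10[#]#0   read # → write 1, move left, go to s2
s2 | 110#1[0]1#0   read 0 → write 1, move right, go to s1
s1 | 110#11[1]#0   read 1 → write 1, move right, go to s3
s3 | 110#111[#]0
The non-blank tape span at halt is 110#111#0.

110#111#0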